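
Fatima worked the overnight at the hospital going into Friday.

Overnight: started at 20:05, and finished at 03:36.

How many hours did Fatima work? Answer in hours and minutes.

7 h 31 min

Overnight: 20:05 → midnight = 3 h 55 min; midnight → 03:36 = 3 h 36 min; span 7 h 31 min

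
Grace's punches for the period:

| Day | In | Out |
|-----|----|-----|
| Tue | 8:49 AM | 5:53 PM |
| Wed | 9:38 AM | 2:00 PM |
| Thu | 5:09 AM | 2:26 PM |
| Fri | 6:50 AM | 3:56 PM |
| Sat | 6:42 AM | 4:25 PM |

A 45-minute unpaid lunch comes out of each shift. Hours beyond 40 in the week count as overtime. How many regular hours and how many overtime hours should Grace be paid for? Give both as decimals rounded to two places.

Regular 37.78 hours, overtime 0.00 hours

Tue: 8:49 AM–5:53 PM = 9 h 4 min; less 45 min break → 8 h 19 min
Wed: 9:38 AM–2:00 PM = 4 h 22 min; less 45 min break → 3 h 37 min
Thu: 5:09 AM–2:26 PM = 9 h 17 min; less 45 min break → 8 h 32 min
Fri: 6:50 AM–3:56 PM = 9 h 6 min; less 45 min break → 8 h 21 min
Sat: 6:42 AM–4:25 PM = 9 h 43 min; less 45 min break → 8 h 58 min
Total worked: 37 h 47 min = 37.78 h.
Threshold 40 h → overtime 0 h 0 min, regular 37 h 47 min.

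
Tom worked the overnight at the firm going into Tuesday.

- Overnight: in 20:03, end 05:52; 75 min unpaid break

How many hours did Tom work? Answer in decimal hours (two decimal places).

8.57 hours

Overnight: 20:03 → midnight = 3 h 57 min; midnight → 05:52 = 5 h 52 min; span 9 h 49 min; less 75 min break → 8 h 34 min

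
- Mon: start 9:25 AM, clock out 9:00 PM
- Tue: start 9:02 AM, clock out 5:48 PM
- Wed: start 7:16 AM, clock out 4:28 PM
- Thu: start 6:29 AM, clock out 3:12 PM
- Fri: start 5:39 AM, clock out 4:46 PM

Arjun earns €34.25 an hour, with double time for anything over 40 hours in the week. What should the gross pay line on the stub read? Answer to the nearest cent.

Mon: 9:25 AM–9:00 PM = 11 h 35 min
Tue: 9:02 AM–5:48 PM = 8 h 46 min
Wed: 7:16 AM–4:28 PM = 9 h 12 min
Thu: 6:29 AM–3:12 PM = 8 h 43 min
Fri: 5:39 AM–4:46 PM = 11 h 7 min
Total worked: 49 h 23 min = 2963 min.
Regular 40 h 0 min = 2400 min at €34.25/h; overtime 9 h 23 min = 563 min at €68.50/h.
Pay = (2400 × €34.25 + 563 × €68.50) ÷ 60 = €2012.76.

€2012.76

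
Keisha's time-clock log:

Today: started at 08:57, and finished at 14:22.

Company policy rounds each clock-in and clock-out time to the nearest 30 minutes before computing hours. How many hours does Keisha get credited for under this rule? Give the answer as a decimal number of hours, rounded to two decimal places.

Today: in 08:57→09:00, out 14:22→14:30; 5 h 30 min

5.50 hours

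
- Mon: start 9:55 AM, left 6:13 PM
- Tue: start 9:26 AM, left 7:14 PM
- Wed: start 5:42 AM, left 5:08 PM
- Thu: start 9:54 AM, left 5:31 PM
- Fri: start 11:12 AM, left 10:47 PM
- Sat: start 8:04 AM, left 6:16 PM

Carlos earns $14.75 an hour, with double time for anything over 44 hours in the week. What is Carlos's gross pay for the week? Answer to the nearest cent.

$1089.53

Mon: 9:55 AM–6:13 PM = 8 h 18 min
Tue: 9:26 AM–7:14 PM = 9 h 48 min
Wed: 5:42 AM–5:08 PM = 11 h 26 min
Thu: 9:54 AM–5:31 PM = 7 h 37 min
Fri: 11:12 AM–10:47 PM = 11 h 35 min
Sat: 8:04 AM–6:16 PM = 10 h 12 min
Total worked: 58 h 56 min = 3536 min.
Regular 44 h 0 min = 2640 min at $14.75/h; overtime 14 h 56 min = 896 min at $29.50/h.
Pay = (2640 × $14.75 + 896 × $29.50) ÷ 60 = $1089.53.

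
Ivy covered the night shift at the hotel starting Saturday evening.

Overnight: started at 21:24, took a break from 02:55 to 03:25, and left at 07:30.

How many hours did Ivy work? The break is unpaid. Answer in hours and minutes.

9 h 36 min

Overnight: 21:24 → midnight = 2 h 36 min; midnight → 07:30 = 7 h 30 min; span 10 h 6 min; less 30 min break → 9 h 36 min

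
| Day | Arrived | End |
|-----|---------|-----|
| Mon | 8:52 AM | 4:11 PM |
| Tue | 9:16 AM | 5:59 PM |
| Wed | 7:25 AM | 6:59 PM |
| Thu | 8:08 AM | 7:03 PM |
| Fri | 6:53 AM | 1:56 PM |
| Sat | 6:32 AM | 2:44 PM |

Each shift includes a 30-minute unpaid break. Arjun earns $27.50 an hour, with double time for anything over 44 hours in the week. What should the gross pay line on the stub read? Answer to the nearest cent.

$1582.17

Mon: 8:52 AM–4:11 PM = 7 h 19 min; less 30 min break → 6 h 49 min
Tue: 9:16 AM–5:59 PM = 8 h 43 min; less 30 min break → 8 h 13 min
Wed: 7:25 AM–6:59 PM = 11 h 34 min; less 30 min break → 11 h 4 min
Thu: 8:08 AM–7:03 PM = 10 h 55 min; less 30 min break → 10 h 25 min
Fri: 6:53 AM–1:56 PM = 7 h 3 min; less 30 min break → 6 h 33 min
Sat: 6:32 AM–2:44 PM = 8 h 12 min; less 30 min break → 7 h 42 min
Total worked: 50 h 46 min = 3046 min.
Regular 44 h 0 min = 2640 min at $27.50/h; overtime 6 h 46 min = 406 min at $55.00/h.
Pay = (2640 × $27.50 + 406 × $55.00) ÷ 60 = $1582.17.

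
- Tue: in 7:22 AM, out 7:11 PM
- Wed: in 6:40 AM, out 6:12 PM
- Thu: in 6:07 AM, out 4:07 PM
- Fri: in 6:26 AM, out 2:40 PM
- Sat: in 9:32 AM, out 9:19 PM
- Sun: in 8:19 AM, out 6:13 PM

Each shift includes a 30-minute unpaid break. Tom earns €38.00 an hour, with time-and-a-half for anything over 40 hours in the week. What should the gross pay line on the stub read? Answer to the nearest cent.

Tue: 7:22 AM–7:11 PM = 11 h 49 min; less 30 min break → 11 h 19 min
Wed: 6:40 AM–6:12 PM = 11 h 32 min; less 30 min break → 11 h 2 min
Thu: 6:07 AM–4:07 PM = 10 h 0 min; less 30 min break → 9 h 30 min
Fri: 6:26 AM–2:40 PM = 8 h 14 min; less 30 min break → 7 h 44 min
Sat: 9:32 AM–9:19 PM = 11 h 47 min; less 30 min break → 11 h 17 min
Sun: 8:19 AM–6:13 PM = 9 h 54 min; less 30 min break → 9 h 24 min
Total worked: 60 h 16 min = 3616 min.
Regular 40 h 0 min = 2400 min at €38.00/h; overtime 20 h 16 min = 1216 min at €57.00/h.
Pay = (2400 × €38.00 + 1216 × €57.00) ÷ 60 = €2675.20.

€2675.20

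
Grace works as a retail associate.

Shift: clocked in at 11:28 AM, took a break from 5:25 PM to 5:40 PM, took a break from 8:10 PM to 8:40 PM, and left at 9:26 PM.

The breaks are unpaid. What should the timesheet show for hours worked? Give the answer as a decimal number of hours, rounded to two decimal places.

Shift: 11:28 AM–9:26 PM = 9 h 58 min; less 45 min break → 9 h 13 min

9.22 hours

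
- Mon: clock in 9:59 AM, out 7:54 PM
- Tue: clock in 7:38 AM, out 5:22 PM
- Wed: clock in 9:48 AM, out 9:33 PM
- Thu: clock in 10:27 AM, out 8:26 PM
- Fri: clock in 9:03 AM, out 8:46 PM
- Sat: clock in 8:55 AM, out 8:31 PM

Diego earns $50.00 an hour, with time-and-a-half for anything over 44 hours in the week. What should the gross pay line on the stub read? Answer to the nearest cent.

Mon: 9:59 AM–7:54 PM = 9 h 55 min
Tue: 7:38 AM–5:22 PM = 9 h 44 min
Wed: 9:48 AM–9:33 PM = 11 h 45 min
Thu: 10:27 AM–8:26 PM = 9 h 59 min
Fri: 9:03 AM–8:46 PM = 11 h 43 min
Sat: 8:55 AM–8:31 PM = 11 h 36 min
Total worked: 64 h 42 min = 3882 min.
Regular 44 h 0 min = 2640 min at $50.00/h; overtime 20 h 42 min = 1242 min at $75.00/h.
Pay = (2640 × $50.00 + 1242 × $75.00) ÷ 60 = $3752.50.

$3752.50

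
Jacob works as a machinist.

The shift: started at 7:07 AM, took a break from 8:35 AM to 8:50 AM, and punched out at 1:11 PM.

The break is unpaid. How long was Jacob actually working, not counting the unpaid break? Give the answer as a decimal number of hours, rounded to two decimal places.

The shift: 7:07 AM–1:11 PM = 6 h 4 min; less 15 min break → 5 h 49 min

5.82 hours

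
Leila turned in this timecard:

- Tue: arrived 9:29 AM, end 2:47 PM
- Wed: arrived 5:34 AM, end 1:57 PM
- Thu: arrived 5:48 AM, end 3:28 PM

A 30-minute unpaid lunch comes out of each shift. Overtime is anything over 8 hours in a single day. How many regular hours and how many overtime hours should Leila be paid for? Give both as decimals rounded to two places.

Regular 20.68 hours, overtime 1.17 hours

Tue: 9:29 AM–2:47 PM = 5 h 18 min; less 30 min break → 4 h 48 min
Wed: 5:34 AM–1:57 PM = 8 h 23 min; less 30 min break → 7 h 53 min
Thu: 5:48 AM–3:28 PM = 9 h 40 min; less 30 min break → 9 h 10 min
Tue reg 4 h 48 min / OT 0 h 0 min; Wed reg 7 h 53 min / OT 0 h 0 min; Thu reg 8 h 0 min / OT 1 h 10 min.
Totals: regular 20 h 41 min, overtime 1 h 10 min.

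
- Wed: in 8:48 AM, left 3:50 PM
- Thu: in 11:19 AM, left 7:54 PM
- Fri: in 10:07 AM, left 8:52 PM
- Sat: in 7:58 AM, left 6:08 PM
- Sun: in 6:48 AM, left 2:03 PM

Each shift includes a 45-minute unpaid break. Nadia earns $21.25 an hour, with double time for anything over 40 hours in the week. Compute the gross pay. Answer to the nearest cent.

$851.42

Wed: 8:48 AM–3:50 PM = 7 h 2 min; less 45 min break → 6 h 17 min
Thu: 11:19 AM–7:54 PM = 8 h 35 min; less 45 min break → 7 h 50 min
Fri: 10:07 AM–8:52 PM = 10 h 45 min; less 45 min break → 10 h 0 min
Sat: 7:58 AM–6:08 PM = 10 h 10 min; less 45 min break → 9 h 25 min
Sun: 6:48 AM–2:03 PM = 7 h 15 min; less 45 min break → 6 h 30 min
Total worked: 40 h 2 min = 2402 min.
Regular 40 h 0 min = 2400 min at $21.25/h; overtime 0 h 2 min = 2 min at $42.50/h.
Pay = (2400 × $21.25 + 2 × $42.50) ÷ 60 = $851.42.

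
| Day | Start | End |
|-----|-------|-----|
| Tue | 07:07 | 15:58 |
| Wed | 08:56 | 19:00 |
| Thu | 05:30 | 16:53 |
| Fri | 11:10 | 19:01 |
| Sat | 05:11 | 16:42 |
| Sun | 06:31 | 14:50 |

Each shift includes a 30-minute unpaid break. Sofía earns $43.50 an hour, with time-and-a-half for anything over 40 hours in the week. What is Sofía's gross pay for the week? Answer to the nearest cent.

$2717.66

Tue: 07:07–15:58 = 8 h 51 min; less 30 min break → 8 h 21 min
Wed: 08:56–19:00 = 10 h 4 min; less 30 min break → 9 h 34 min
Thu: 05:30–16:53 = 11 h 23 min; less 30 min break → 10 h 53 min
Fri: 11:10–19:01 = 7 h 51 min; less 30 min break → 7 h 21 min
Sat: 05:11–16:42 = 11 h 31 min; less 30 min break → 11 h 1 min
Sun: 06:31–14:50 = 8 h 19 min; less 30 min break → 7 h 49 min
Total worked: 54 h 59 min = 3299 min.
Regular 40 h 0 min = 2400 min at $43.50/h; overtime 14 h 59 min = 899 min at $65.25/h.
Pay = (2400 × $43.50 + 899 × $65.25) ÷ 60 = $2717.66.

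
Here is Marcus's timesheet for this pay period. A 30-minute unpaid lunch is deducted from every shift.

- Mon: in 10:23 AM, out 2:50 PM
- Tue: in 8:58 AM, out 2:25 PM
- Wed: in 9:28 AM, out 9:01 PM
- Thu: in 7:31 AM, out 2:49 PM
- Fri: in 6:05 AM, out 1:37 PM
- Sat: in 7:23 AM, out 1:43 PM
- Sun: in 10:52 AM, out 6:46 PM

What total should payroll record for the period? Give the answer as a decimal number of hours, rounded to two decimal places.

47.02 hours

Mon: 10:23 AM–2:50 PM = 4 h 27 min; less 30 min break → 3 h 57 min
Tue: 8:58 AM–2:25 PM = 5 h 27 min; less 30 min break → 4 h 57 min
Wed: 9:28 AM–9:01 PM = 11 h 33 min; less 30 min break → 11 h 3 min
Thu: 7:31 AM–2:49 PM = 7 h 18 min; less 30 min break → 6 h 48 min
Fri: 6:05 AM–1:37 PM = 7 h 32 min; less 30 min break → 7 h 2 min
Sat: 7:23 AM–1:43 PM = 6 h 20 min; less 30 min break → 5 h 50 min
Sun: 10:52 AM–6:46 PM = 7 h 54 min; less 30 min break → 7 h 24 min
Total: 3 h 57 min + 4 h 57 min + 11 h 3 min + 6 h 48 min + 7 h 2 min + 5 h 50 min + 7 h 24 min = 47 h 1 min.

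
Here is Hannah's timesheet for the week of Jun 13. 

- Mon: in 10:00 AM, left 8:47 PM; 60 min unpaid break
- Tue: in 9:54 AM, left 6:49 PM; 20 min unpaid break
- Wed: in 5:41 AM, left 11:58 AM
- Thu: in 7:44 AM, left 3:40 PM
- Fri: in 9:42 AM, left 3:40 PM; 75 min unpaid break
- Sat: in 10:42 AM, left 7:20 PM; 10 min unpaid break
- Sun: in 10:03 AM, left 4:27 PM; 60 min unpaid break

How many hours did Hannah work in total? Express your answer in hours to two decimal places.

51.17 hours

Mon: 10:00 AM–8:47 PM = 10 h 47 min; less 60 min break → 9 h 47 min
Tue: 9:54 AM–6:49 PM = 8 h 55 min; less 20 min break → 8 h 35 min
Wed: 5:41 AM–11:58 AM = 6 h 17 min
Thu: 7:44 AM–3:40 PM = 7 h 56 min
Fri: 9:42 AM–3:40 PM = 5 h 58 min; less 75 min break → 4 h 43 min
Sat: 10:42 AM–7:20 PM = 8 h 38 min; less 10 min break → 8 h 28 min
Sun: 10:03 AM–4:27 PM = 6 h 24 min; less 60 min break → 5 h 24 min
Total: 9 h 47 min + 8 h 35 min + 6 h 17 min + 7 h 56 min + 4 h 43 min + 8 h 28 min + 5 h 24 min = 51 h 10 min.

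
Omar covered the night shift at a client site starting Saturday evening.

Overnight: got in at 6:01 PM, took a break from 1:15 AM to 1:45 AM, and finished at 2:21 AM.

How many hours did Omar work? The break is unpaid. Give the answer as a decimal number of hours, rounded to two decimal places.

Overnight: 6:01 PM → midnight = 5 h 59 min; midnight → 2:21 AM = 2 h 21 min; span 8 h 20 min; less 30 min break → 7 h 50 min

7.83 hours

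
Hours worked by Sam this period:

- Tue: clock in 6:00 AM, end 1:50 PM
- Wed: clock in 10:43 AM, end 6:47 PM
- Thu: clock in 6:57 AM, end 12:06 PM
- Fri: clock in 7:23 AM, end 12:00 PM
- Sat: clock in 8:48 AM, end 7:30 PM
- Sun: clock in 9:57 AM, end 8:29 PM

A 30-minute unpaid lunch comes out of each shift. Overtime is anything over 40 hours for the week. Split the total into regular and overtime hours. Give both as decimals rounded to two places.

Regular 40.00 hours, overtime 3.90 hours

Tue: 6:00 AM–1:50 PM = 7 h 50 min; less 30 min break → 7 h 20 min
Wed: 10:43 AM–6:47 PM = 8 h 4 min; less 30 min break → 7 h 34 min
Thu: 6:57 AM–12:06 PM = 5 h 9 min; less 30 min break → 4 h 39 min
Fri: 7:23 AM–12:00 PM = 4 h 37 min; less 30 min break → 4 h 7 min
Sat: 8:48 AM–7:30 PM = 10 h 42 min; less 30 min break → 10 h 12 min
Sun: 9:57 AM–8:29 PM = 10 h 32 min; less 30 min break → 10 h 2 min
Total worked: 43 h 54 min = 43.90 h.
Threshold 40 h → overtime 3 h 54 min, regular 40 h 0 min.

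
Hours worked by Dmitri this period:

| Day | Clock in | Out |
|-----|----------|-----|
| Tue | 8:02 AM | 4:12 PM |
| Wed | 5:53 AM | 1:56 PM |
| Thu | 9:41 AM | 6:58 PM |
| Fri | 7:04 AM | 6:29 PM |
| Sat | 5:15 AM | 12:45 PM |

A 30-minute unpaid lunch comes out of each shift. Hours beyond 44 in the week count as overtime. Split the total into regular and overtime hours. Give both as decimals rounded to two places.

Regular 41.92 hours, overtime 0.00 hours

Tue: 8:02 AM–4:12 PM = 8 h 10 min; less 30 min break → 7 h 40 min
Wed: 5:53 AM–1:56 PM = 8 h 3 min; less 30 min break → 7 h 33 min
Thu: 9:41 AM–6:58 PM = 9 h 17 min; less 30 min break → 8 h 47 min
Fri: 7:04 AM–6:29 PM = 11 h 25 min; less 30 min break → 10 h 55 min
Sat: 5:15 AM–12:45 PM = 7 h 30 min; less 30 min break → 7 h 0 min
Total worked: 41 h 55 min = 41.92 h.
Threshold 44 h → overtime 0 h 0 min, regular 41 h 55 min.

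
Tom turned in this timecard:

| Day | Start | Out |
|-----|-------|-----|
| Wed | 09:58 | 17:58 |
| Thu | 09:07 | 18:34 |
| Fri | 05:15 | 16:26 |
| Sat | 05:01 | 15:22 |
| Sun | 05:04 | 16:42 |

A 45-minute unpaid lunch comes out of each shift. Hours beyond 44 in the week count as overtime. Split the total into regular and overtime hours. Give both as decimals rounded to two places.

Wed: 09:58–17:58 = 8 h 0 min; less 45 min break → 7 h 15 min
Thu: 09:07–18:34 = 9 h 27 min; less 45 min break → 8 h 42 min
Fri: 05:15–16:26 = 11 h 11 min; less 45 min break → 10 h 26 min
Sat: 05:01–15:22 = 10 h 21 min; less 45 min break → 9 h 36 min
Sun: 05:04–16:42 = 11 h 38 min; less 45 min break → 10 h 53 min
Total worked: 46 h 52 min = 46.87 h.
Threshold 44 h → overtime 2 h 52 min, regular 44 h 0 min.

Regular 44.00 hours, overtime 2.87 hours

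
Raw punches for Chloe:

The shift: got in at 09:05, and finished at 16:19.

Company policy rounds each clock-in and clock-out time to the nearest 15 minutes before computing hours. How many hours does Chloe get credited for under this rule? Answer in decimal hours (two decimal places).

The shift: in 09:05→09:00, out 16:19→16:15; 7 h 15 min

7.25 hours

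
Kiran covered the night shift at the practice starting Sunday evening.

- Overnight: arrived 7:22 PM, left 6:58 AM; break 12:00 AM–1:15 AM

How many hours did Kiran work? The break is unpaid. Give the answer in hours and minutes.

10 h 21 min

Overnight: 7:22 PM → midnight = 4 h 38 min; midnight → 6:58 AM = 6 h 58 min; span 11 h 36 min; less 75 min break → 10 h 21 min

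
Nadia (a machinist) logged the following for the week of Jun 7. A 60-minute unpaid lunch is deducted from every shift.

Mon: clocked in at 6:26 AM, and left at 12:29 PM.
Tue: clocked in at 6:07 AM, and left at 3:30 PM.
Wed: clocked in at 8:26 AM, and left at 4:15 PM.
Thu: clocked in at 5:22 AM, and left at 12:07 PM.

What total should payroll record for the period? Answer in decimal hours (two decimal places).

26.00 hours

Mon: 6:26 AM–12:29 PM = 6 h 3 min; less 60 min break → 5 h 3 min
Tue: 6:07 AM–3:30 PM = 9 h 23 min; less 60 min break → 8 h 23 min
Wed: 8:26 AM–4:15 PM = 7 h 49 min; less 60 min break → 6 h 49 min
Thu: 5:22 AM–12:07 PM = 6 h 45 min; less 60 min break → 5 h 45 min
Total: 5 h 3 min + 8 h 23 min + 6 h 49 min + 5 h 45 min = 26 h 0 min.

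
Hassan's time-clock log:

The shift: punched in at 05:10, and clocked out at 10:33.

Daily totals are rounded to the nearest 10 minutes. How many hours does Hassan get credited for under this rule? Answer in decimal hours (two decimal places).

5.33 hours

The shift: 05:10–10:33 = 5 h 23 min → rounds to 5 h 20 min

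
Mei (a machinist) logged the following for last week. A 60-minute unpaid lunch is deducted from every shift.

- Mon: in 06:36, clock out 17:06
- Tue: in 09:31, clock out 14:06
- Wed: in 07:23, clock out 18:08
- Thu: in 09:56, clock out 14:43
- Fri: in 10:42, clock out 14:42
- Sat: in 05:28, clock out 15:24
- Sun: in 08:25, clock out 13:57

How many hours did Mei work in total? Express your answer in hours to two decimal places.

43.08 hours

Mon: 06:36–17:06 = 10 h 30 min; less 60 min break → 9 h 30 min
Tue: 09:31–14:06 = 4 h 35 min; less 60 min break → 3 h 35 min
Wed: 07:23–18:08 = 10 h 45 min; less 60 min break → 9 h 45 min
Thu: 09:56–14:43 = 4 h 47 min; less 60 min break → 3 h 47 min
Fri: 10:42–14:42 = 4 h 0 min; less 60 min break → 3 h 0 min
Sat: 05:28–15:24 = 9 h 56 min; less 60 min break → 8 h 56 min
Sun: 08:25–13:57 = 5 h 32 min; less 60 min break → 4 h 32 min
Total: 9 h 30 min + 3 h 35 min + 9 h 45 min + 3 h 47 min + 3 h 0 min + 8 h 56 min + 4 h 32 min = 43 h 5 min.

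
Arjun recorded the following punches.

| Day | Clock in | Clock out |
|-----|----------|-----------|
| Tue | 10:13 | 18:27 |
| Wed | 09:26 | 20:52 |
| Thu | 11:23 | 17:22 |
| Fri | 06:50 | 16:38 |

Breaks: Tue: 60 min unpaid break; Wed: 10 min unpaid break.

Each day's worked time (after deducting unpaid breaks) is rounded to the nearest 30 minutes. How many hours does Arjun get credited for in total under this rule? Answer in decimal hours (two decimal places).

34.50 hours

Tue: 10:13–18:27 = 8 h 14 min − 60 min = 7 h 14 min → rounds to 7 h 0 min
Wed: 09:26–20:52 = 11 h 26 min − 10 min = 11 h 16 min → rounds to 11 h 30 min
Thu: 11:23–17:22 = 5 h 59 min → rounds to 6 h 0 min
Fri: 06:50–16:38 = 9 h 48 min → rounds to 10 h 0 min
Total credited: 34 h 30 min.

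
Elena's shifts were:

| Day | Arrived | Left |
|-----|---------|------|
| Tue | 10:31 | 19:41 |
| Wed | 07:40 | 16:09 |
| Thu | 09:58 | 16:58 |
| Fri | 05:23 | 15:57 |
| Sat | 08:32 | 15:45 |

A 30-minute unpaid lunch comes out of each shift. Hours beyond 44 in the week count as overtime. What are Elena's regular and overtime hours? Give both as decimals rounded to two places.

Regular 39.93 hours, overtime 0.00 hours

Tue: 10:31–19:41 = 9 h 10 min; less 30 min break → 8 h 40 min
Wed: 07:40–16:09 = 8 h 29 min; less 30 min break → 7 h 59 min
Thu: 09:58–16:58 = 7 h 0 min; less 30 min break → 6 h 30 min
Fri: 05:23–15:57 = 10 h 34 min; less 30 min break → 10 h 4 min
Sat: 08:32–15:45 = 7 h 13 min; less 30 min break → 6 h 43 min
Total worked: 39 h 56 min = 39.93 h.
Threshold 44 h → overtime 0 h 0 min, regular 39 h 56 min.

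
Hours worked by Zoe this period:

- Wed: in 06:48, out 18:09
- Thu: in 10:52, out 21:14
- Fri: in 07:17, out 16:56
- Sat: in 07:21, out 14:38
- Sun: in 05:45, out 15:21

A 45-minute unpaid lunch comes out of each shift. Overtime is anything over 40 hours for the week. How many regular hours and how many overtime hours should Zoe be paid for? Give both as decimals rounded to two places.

Regular 40.00 hours, overtime 4.50 hours

Wed: 06:48–18:09 = 11 h 21 min; less 45 min break → 10 h 36 min
Thu: 10:52–21:14 = 10 h 22 min; less 45 min break → 9 h 37 min
Fri: 07:17–16:56 = 9 h 39 min; less 45 min break → 8 h 54 min
Sat: 07:21–14:38 = 7 h 17 min; less 45 min break → 6 h 32 min
Sun: 05:45–15:21 = 9 h 36 min; less 45 min break → 8 h 51 min
Total worked: 44 h 30 min = 44.50 h.
Threshold 40 h → overtime 4 h 30 min, regular 40 h 0 min.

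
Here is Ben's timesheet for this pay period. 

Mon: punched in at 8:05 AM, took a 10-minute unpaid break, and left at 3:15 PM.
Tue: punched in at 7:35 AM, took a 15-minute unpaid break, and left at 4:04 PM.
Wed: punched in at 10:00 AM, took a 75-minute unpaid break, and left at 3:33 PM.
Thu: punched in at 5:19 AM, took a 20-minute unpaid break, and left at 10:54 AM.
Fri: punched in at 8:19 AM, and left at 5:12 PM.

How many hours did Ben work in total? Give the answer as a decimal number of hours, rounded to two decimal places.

33.67 hours

Mon: 8:05 AM–3:15 PM = 7 h 10 min; less 10 min break → 7 h 0 min
Tue: 7:35 AM–4:04 PM = 8 h 29 min; less 15 min break → 8 h 14 min
Wed: 10:00 AM–3:33 PM = 5 h 33 min; less 75 min break → 4 h 18 min
Thu: 5:19 AM–10:54 AM = 5 h 35 min; less 20 min break → 5 h 15 min
Fri: 8:19 AM–5:12 PM = 8 h 53 min
Total: 7 h 0 min + 8 h 14 min + 4 h 18 min + 5 h 15 min + 8 h 53 min = 33 h 40 min.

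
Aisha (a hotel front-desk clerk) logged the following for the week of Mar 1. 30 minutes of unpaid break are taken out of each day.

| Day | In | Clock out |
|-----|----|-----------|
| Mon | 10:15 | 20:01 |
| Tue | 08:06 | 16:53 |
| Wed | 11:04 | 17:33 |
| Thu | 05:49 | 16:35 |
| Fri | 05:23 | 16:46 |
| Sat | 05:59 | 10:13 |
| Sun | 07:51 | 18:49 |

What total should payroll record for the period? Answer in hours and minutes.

58 h 53 min

Mon: 10:15–20:01 = 9 h 46 min; less 30 min break → 9 h 16 min
Tue: 08:06–16:53 = 8 h 47 min; less 30 min break → 8 h 17 min
Wed: 11:04–17:33 = 6 h 29 min; less 30 min break → 5 h 59 min
Thu: 05:49–16:35 = 10 h 46 min; less 30 min break → 10 h 16 min
Fri: 05:23–16:46 = 11 h 23 min; less 30 min break → 10 h 53 min
Sat: 05:59–10:13 = 4 h 14 min; less 30 min break → 3 h 44 min
Sun: 07:51–18:49 = 10 h 58 min; less 30 min break → 10 h 28 min
Total: 9 h 16 min + 8 h 17 min + 5 h 59 min + 10 h 16 min + 10 h 53 min + 3 h 44 min + 10 h 28 min = 58 h 53 min.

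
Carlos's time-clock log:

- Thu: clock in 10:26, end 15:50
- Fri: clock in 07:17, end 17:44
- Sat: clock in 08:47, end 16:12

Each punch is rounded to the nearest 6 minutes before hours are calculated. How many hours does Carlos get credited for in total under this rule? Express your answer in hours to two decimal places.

Thu: in 10:26→10:24, out 15:50→15:48; 5 h 24 min
Fri: in 07:17→07:18, out 17:44→17:42; 10 h 24 min
Sat: in 08:47→08:48, out 16:12→16:12; 7 h 24 min
Total credited: 23 h 12 min.

23.20 hours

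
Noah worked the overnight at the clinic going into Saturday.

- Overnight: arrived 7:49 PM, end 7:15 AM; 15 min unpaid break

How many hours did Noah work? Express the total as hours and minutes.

11 h 11 min

Overnight: 7:49 PM → midnight = 4 h 11 min; midnight → 7:15 AM = 7 h 15 min; span 11 h 26 min; less 15 min break → 11 h 11 min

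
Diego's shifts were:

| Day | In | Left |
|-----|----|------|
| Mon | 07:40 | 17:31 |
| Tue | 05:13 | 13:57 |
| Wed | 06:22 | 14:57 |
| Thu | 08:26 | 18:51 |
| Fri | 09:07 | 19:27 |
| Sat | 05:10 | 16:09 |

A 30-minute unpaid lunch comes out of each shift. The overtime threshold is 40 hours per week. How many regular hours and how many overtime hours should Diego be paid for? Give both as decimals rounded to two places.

Regular 40.00 hours, overtime 15.90 hours

Mon: 07:40–17:31 = 9 h 51 min; less 30 min break → 9 h 21 min
Tue: 05:13–13:57 = 8 h 44 min; less 30 min break → 8 h 14 min
Wed: 06:22–14:57 = 8 h 35 min; less 30 min break → 8 h 5 min
Thu: 08:26–18:51 = 10 h 25 min; less 30 min break → 9 h 55 min
Fri: 09:07–19:27 = 10 h 20 min; less 30 min break → 9 h 50 min
Sat: 05:10–16:09 = 10 h 59 min; less 30 min break → 10 h 29 min
Total worked: 55 h 54 min = 55.90 h.
Threshold 40 h → overtime 15 h 54 min, regular 40 h 0 min.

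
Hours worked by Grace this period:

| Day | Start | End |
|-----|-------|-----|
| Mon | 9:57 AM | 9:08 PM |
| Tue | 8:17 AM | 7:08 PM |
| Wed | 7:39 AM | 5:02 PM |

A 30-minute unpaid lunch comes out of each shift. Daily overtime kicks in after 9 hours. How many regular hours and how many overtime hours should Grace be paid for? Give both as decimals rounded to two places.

Mon: 9:57 AM–9:08 PM = 11 h 11 min; less 30 min break → 10 h 41 min
Tue: 8:17 AM–7:08 PM = 10 h 51 min; less 30 min break → 10 h 21 min
Wed: 7:39 AM–5:02 PM = 9 h 23 min; less 30 min break → 8 h 53 min
Mon reg 9 h 0 min / OT 1 h 41 min; Tue reg 9 h 0 min / OT 1 h 21 min; Wed reg 8 h 53 min / OT 0 h 0 min.
Totals: regular 26 h 53 min, overtime 3 h 2 min.

Regular 26.88 hours, overtime 3.03 hours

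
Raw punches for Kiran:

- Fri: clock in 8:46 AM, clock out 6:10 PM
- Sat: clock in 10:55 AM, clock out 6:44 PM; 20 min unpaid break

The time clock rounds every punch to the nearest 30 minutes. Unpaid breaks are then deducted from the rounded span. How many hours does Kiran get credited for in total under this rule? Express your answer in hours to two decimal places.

16.17 hours

Fri: in 8:46 AM→9:00 AM, out 6:10 PM→6:00 PM; 9 h 0 min
Sat: in 10:55 AM→11:00 AM, out 6:44 PM→6:30 PM; 7 h 30 min − 20 min = 7 h 10 min
Total credited: 16 h 10 min.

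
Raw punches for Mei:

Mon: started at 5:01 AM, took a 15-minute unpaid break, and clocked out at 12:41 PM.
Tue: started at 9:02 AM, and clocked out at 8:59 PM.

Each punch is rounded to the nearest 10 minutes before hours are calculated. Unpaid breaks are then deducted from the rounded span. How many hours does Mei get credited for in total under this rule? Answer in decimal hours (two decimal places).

19.42 hours

Mon: in 5:01 AM→5:00 AM, out 12:41 PM→12:40 PM; 7 h 40 min − 15 min = 7 h 25 min
Tue: in 9:02 AM→9:00 AM, out 8:59 PM→9:00 PM; 12 h 0 min
Total credited: 19 h 25 min.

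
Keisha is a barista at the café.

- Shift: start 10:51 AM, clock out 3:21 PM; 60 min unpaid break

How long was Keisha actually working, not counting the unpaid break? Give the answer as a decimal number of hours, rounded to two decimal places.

3.50 hours

Shift: 10:51 AM–3:21 PM = 4 h 30 min; less 60 min break → 3 h 30 min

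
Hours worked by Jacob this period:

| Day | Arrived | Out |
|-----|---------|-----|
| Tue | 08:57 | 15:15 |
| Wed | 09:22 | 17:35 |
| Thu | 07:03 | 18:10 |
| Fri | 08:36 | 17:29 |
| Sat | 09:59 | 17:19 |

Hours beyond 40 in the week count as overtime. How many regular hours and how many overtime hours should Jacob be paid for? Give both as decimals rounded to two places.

Regular 40.00 hours, overtime 1.85 hours

Tue: 08:57–15:15 = 6 h 18 min
Wed: 09:22–17:35 = 8 h 13 min
Thu: 07:03–18:10 = 11 h 7 min
Fri: 08:36–17:29 = 8 h 53 min
Sat: 09:59–17:19 = 7 h 20 min
Total worked: 41 h 51 min = 41.85 h.
Threshold 40 h → overtime 1 h 51 min, regular 40 h 0 min.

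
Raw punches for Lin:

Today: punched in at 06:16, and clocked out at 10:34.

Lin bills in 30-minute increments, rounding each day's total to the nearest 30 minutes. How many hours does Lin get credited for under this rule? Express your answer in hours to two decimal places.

4.50 hours

Today: 06:16–10:34 = 4 h 18 min → rounds to 4 h 30 min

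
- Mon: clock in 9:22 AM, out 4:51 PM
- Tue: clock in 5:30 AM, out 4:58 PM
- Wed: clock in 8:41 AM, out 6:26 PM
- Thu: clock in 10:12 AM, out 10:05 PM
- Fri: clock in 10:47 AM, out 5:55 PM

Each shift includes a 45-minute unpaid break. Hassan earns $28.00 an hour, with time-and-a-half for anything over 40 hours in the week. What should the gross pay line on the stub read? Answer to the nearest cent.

$1286.60

Mon: 9:22 AM–4:51 PM = 7 h 29 min; less 45 min break → 6 h 44 min
Tue: 5:30 AM–4:58 PM = 11 h 28 min; less 45 min break → 10 h 43 min
Wed: 8:41 AM–6:26 PM = 9 h 45 min; less 45 min break → 9 h 0 min
Thu: 10:12 AM–10:05 PM = 11 h 53 min; less 45 min break → 11 h 8 min
Fri: 10:47 AM–5:55 PM = 7 h 8 min; less 45 min break → 6 h 23 min
Total worked: 43 h 58 min = 2638 min.
Regular 40 h 0 min = 2400 min at $28.00/h; overtime 3 h 58 min = 238 min at $42.00/h.
Pay = (2400 × $28.00 + 238 × $42.00) ÷ 60 = $1286.60.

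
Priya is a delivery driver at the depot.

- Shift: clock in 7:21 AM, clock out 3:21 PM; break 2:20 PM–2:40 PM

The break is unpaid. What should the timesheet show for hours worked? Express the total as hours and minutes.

Shift: 7:21 AM–3:21 PM = 8 h 0 min; less 20 min break → 7 h 40 min

7 h 40 min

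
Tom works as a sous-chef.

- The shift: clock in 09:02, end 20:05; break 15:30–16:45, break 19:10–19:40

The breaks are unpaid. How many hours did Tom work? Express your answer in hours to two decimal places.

The shift: 09:02–20:05 = 11 h 3 min; less 105 min break → 9 h 18 min

9.30 hours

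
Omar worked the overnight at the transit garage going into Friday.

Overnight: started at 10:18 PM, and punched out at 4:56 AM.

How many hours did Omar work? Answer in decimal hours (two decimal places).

Overnight: 10:18 PM → midnight = 1 h 42 min; midnight → 4:56 AM = 4 h 56 min; span 6 h 38 min

6.63 hours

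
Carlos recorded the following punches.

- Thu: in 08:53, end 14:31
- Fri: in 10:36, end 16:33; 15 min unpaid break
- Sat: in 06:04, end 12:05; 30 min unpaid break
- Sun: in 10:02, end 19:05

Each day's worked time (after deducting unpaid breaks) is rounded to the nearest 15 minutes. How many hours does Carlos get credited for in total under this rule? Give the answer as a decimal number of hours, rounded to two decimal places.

Thu: 08:53–14:31 = 5 h 38 min → rounds to 5 h 45 min
Fri: 10:36–16:33 = 5 h 57 min − 15 min = 5 h 42 min → rounds to 5 h 45 min
Sat: 06:04–12:05 = 6 h 1 min − 30 min = 5 h 31 min → rounds to 5 h 30 min
Sun: 10:02–19:05 = 9 h 3 min → rounds to 9 h 0 min
Total credited: 26 h 0 min.

26.00 hours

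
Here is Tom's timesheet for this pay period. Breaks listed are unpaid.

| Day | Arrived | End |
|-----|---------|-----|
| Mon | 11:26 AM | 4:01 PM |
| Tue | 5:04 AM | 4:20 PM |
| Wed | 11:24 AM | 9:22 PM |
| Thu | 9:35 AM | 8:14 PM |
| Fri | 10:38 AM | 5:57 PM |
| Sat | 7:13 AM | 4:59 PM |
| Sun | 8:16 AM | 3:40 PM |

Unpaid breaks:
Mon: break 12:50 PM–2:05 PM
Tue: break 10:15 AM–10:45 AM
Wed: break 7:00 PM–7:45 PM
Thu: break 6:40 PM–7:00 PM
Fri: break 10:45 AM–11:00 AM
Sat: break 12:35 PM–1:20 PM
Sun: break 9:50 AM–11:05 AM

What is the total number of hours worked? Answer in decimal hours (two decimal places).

Mon: 11:26 AM–4:01 PM = 4 h 35 min; less 75 min break → 3 h 20 min
Tue: 5:04 AM–4:20 PM = 11 h 16 min; less 30 min break → 10 h 46 min
Wed: 11:24 AM–9:22 PM = 9 h 58 min; less 45 min break → 9 h 13 min
Thu: 9:35 AM–8:14 PM = 10 h 39 min; less 20 min break → 10 h 19 min
Fri: 10:38 AM–5:57 PM = 7 h 19 min; less 15 min break → 7 h 4 min
Sat: 7:13 AM–4:59 PM = 9 h 46 min; less 45 min break → 9 h 1 min
Sun: 8:16 AM–3:40 PM = 7 h 24 min; less 75 min break → 6 h 9 min
Total: 3 h 20 min + 10 h 46 min + 9 h 13 min + 10 h 19 min + 7 h 4 min + 9 h 1 min + 6 h 9 min = 55 h 52 min.

55.87 hours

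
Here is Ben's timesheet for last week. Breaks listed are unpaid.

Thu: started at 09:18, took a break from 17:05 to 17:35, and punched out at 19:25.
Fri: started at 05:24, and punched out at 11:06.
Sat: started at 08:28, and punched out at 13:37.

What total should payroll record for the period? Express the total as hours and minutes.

20 h 28 min

Thu: 09:18–19:25 = 10 h 7 min; less 30 min break → 9 h 37 min
Fri: 05:24–11:06 = 5 h 42 min
Sat: 08:28–13:37 = 5 h 9 min
Total: 9 h 37 min + 5 h 42 min + 5 h 9 min = 20 h 28 min.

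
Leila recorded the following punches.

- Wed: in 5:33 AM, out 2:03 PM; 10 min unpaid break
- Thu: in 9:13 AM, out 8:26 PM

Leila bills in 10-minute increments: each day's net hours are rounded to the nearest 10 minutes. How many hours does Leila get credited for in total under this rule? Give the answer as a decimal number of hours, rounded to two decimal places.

Wed: 5:33 AM–2:03 PM = 8 h 30 min − 10 min = 8 h 20 min → rounds to 8 h 20 min
Thu: 9:13 AM–8:26 PM = 11 h 13 min → rounds to 11 h 10 min
Total credited: 19 h 30 min.

19.50 hours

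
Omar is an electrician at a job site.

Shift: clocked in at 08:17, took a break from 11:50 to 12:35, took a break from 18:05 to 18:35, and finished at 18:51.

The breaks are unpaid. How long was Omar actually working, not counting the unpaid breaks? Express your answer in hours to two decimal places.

9.32 hours

Shift: 08:17–18:51 = 10 h 34 min; less 75 min break → 9 h 19 min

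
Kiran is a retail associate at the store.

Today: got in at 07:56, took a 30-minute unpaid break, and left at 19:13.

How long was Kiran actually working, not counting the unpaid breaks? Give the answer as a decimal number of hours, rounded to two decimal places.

Today: 07:56–19:13 = 11 h 17 min; less 30 min break → 10 h 47 min

10.78 hours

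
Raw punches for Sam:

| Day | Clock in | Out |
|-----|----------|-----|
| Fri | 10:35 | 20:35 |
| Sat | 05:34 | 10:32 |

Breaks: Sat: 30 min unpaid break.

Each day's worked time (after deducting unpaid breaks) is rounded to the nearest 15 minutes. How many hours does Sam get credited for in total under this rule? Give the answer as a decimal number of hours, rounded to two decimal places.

Fri: 10:35–20:35 = 10 h 0 min → rounds to 10 h 0 min
Sat: 05:34–10:32 = 4 h 58 min − 30 min = 4 h 28 min → rounds to 4 h 30 min
Total credited: 14 h 30 min.

14.50 hours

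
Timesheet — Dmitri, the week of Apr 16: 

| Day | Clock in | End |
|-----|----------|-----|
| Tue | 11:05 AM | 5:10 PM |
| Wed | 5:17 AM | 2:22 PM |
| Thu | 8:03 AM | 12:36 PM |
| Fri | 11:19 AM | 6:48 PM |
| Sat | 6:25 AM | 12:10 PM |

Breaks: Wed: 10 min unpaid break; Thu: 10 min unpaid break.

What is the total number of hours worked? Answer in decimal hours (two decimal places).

Tue: 11:05 AM–5:10 PM = 6 h 5 min
Wed: 5:17 AM–2:22 PM = 9 h 5 min; less 10 min break → 8 h 55 min
Thu: 8:03 AM–12:36 PM = 4 h 33 min; less 10 min break → 4 h 23 min
Fri: 11:19 AM–6:48 PM = 7 h 29 min
Sat: 6:25 AM–12:10 PM = 5 h 45 min
Total: 6 h 5 min + 8 h 55 min + 4 h 23 min + 7 h 29 min + 5 h 45 min = 32 h 37 min.

32.62 hours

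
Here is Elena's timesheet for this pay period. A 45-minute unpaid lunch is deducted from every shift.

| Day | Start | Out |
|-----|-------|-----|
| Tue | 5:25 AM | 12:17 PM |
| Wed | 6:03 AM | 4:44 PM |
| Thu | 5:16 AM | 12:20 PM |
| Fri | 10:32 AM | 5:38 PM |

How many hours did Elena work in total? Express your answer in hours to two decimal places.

28.72 hours

Tue: 5:25 AM–12:17 PM = 6 h 52 min; less 45 min break → 6 h 7 min
Wed: 6:03 AM–4:44 PM = 10 h 41 min; less 45 min break → 9 h 56 min
Thu: 5:16 AM–12:20 PM = 7 h 4 min; less 45 min break → 6 h 19 min
Fri: 10:32 AM–5:38 PM = 7 h 6 min; less 45 min break → 6 h 21 min
Total: 6 h 7 min + 9 h 56 min + 6 h 19 min + 6 h 21 min = 28 h 43 min.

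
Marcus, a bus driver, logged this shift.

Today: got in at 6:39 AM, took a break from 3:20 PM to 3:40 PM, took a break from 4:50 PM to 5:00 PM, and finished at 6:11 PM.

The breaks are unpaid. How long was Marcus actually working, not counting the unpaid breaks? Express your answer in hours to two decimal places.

Today: 6:39 AM–6:11 PM = 11 h 32 min; less 30 min break → 11 h 2 min

11.03 hours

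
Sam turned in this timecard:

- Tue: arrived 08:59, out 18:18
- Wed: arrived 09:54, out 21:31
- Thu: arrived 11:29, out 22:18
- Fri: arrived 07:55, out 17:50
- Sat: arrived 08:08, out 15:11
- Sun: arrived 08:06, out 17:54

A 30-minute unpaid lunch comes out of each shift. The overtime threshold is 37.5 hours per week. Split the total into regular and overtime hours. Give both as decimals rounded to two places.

Regular 37.50 hours, overtime 18.02 hours

Tue: 08:59–18:18 = 9 h 19 min; less 30 min break → 8 h 49 min
Wed: 09:54–21:31 = 11 h 37 min; less 30 min break → 11 h 7 min
Thu: 11:29–22:18 = 10 h 49 min; less 30 min break → 10 h 19 min
Fri: 07:55–17:50 = 9 h 55 min; less 30 min break → 9 h 25 min
Sat: 08:08–15:11 = 7 h 3 min; less 30 min break → 6 h 33 min
Sun: 08:06–17:54 = 9 h 48 min; less 30 min break → 9 h 18 min
Total worked: 55 h 31 min = 55.52 h.
Threshold 37.5 h → overtime 18 h 1 min, regular 37 h 30 min.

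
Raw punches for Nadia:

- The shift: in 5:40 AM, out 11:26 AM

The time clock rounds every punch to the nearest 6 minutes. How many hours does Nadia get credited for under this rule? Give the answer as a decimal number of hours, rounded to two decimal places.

5.70 hours

The shift: in 5:40 AM→5:42 AM, out 11:26 AM→11:24 AM; 5 h 42 min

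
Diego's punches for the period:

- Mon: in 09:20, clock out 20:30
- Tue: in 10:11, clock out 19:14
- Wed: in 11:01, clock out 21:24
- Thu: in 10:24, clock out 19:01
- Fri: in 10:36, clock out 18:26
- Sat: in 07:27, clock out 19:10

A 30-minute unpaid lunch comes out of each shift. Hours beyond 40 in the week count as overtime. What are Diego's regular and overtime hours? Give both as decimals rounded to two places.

Mon: 09:20–20:30 = 11 h 10 min; less 30 min break → 10 h 40 min
Tue: 10:11–19:14 = 9 h 3 min; less 30 min break → 8 h 33 min
Wed: 11:01–21:24 = 10 h 23 min; less 30 min break → 9 h 53 min
Thu: 10:24–19:01 = 8 h 37 min; less 30 min break → 8 h 7 min
Fri: 10:36–18:26 = 7 h 50 min; less 30 min break → 7 h 20 min
Sat: 07:27–19:10 = 11 h 43 min; less 30 min break → 11 h 13 min
Total worked: 55 h 46 min = 55.77 h.
Threshold 40 h → overtime 15 h 46 min, regular 40 h 0 min.

Regular 40.00 hours, overtime 15.77 hours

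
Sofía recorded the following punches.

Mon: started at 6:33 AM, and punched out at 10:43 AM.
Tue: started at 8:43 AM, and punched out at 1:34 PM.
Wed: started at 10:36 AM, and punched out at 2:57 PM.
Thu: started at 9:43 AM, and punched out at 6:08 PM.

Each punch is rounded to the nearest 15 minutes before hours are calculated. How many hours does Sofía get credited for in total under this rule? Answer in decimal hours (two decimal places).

Mon: in 6:33 AM→6:30 AM, out 10:43 AM→10:45 AM; 4 h 15 min
Tue: in 8:43 AM→8:45 AM, out 1:34 PM→1:30 PM; 4 h 45 min
Wed: in 10:36 AM→10:30 AM, out 2:57 PM→3:00 PM; 4 h 30 min
Thu: in 9:43 AM→9:45 AM, out 6:08 PM→6:15 PM; 8 h 30 min
Total credited: 22 h 0 min.

22.00 hours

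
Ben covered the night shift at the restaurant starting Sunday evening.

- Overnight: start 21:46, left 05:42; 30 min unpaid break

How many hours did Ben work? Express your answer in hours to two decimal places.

Overnight: 21:46 → midnight = 2 h 14 min; midnight → 05:42 = 5 h 42 min; span 7 h 56 min; less 30 min break → 7 h 26 min

7.43 hours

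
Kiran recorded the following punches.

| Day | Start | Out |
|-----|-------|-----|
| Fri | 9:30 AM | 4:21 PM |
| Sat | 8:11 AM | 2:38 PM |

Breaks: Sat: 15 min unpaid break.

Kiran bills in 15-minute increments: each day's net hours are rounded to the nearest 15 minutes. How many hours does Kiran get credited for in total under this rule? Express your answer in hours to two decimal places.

Fri: 9:30 AM–4:21 PM = 6 h 51 min → rounds to 6 h 45 min
Sat: 8:11 AM–2:38 PM = 6 h 27 min − 15 min = 6 h 12 min → rounds to 6 h 15 min
Total credited: 13 h 0 min.

13.00 hours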